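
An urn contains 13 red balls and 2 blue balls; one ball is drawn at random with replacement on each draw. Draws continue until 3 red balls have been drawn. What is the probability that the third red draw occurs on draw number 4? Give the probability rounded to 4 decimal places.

0.2604

Y = trial on which the third success occurs; negative binomial, r=3, p=0.866667.
P(Y=4) = C(3,2) · p^3 · (1−p)^1
= 3 · 0.65096 · 0.13333 = 0.260385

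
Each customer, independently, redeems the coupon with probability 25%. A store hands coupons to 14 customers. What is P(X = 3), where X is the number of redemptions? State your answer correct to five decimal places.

0.24021

X ~ Binomial(n=14, p=0.25).
P(X=3) = C(14,3) · p^3 · (1−p)^11
= 364 · 0.015625 · 0.042235 = 0.2402123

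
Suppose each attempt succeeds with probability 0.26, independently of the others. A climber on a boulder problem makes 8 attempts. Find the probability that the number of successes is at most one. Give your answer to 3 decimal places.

0.343

X ~ Binomial(8, 0.26); P(X ≤ 1) = Σ C(8,k) p^k (1−p)^(8−k) over k:
  k=0: C(8,0)·0.26^0·0.74^8 = 0.08992
  k=1: C(8,1)·0.26^1·0.74^7 = 0.25275
Total = 0.34267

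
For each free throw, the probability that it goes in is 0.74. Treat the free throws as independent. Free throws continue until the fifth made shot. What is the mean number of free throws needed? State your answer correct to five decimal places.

Y = total free throws until the fifth success; negative binomial with r=5, p=0.74.
E[Y] = r / p = 5 / 0.74 = 6.7567568

6.75676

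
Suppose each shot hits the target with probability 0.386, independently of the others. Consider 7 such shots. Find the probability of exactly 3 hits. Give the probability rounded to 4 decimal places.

0.2861

X ~ Binomial(n=7, p=0.386).
P(X=3) = C(7,3) · p^3 · (1−p)^4
= 35 · 0.057512 · 0.14213 = 0.286091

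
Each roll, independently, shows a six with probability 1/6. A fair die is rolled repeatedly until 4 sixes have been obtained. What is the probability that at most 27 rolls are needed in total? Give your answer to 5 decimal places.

0.68086

Finishing within 27 rolls ⇔ at least 4 successes in the first 27. With X ~ Binomial(27, 0.166667), P(Y ≤ 27) = 1 − P(X ≤ 3).
  k=0: C(27,0)·0.166667^0·0.833333^27 = 0.0072796
  k=1: C(27,1)·0.166667^1·0.833333^26 = 0.0393097
  k=2: C(27,2)·0.166667^2·0.833333^25 = 0.1022053
  k=3: C(27,3)·0.166667^3·0.833333^24 = 0.1703422
1 − 0.3191368 = 0.6808632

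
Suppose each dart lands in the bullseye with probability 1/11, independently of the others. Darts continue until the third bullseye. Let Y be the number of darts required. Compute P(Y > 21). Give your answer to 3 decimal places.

0.703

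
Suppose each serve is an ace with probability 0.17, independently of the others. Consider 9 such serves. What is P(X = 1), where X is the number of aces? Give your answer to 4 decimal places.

0.3446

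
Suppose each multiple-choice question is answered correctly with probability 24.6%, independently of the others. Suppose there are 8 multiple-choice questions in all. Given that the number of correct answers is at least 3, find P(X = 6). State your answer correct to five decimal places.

X ~ Binomial(8, 0.246). Want P(X=6 | X≥3) = P(X=6) / P(X≥3).
P(X=6) = C(8,6)·0.246^6·0.754^2 = 0.0035279
P(X≥3) = 1 − 0.1044650 − 0.2726619 − 0.3113553 = 0.3115177
Ratio = 0.0035279 / 0.3115177 = 0.0113247

0.01132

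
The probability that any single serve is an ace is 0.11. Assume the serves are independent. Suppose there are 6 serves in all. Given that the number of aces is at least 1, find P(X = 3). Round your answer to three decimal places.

X ~ Binomial(6, 0.11). Want P(X=3 | X≥1) = P(X=3) / P(X≥1).
P(X=3) = C(6,3)·0.11^3·0.89^3 = 0.01877
P(X≥1) = 1 − 0.49698 = 0.50302
Ratio = 0.01877 / 0.50302 = 0.03731

0.037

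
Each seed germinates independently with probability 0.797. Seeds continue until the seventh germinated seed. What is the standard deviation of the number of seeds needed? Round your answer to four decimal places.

Y = total seeds until the seventh success; negative binomial with r=7, p=0.797.
SD(Y) = √[r(1−p)/p²] = √(2.237059) = 1.495680

1.4957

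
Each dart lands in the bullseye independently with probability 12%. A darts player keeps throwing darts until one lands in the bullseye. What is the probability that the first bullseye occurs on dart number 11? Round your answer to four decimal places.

Geometric (trials to first success), p = 0.12.
P(Y = 11) = (1−p)^10 · p = 0.2785 · 0.12 = 0.033420

0.0334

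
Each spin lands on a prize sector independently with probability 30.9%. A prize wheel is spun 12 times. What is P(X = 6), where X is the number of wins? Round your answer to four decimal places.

0.0876

X ~ Binomial(n=12, p=0.309).
P(X=6) = C(12,6) · p^6 · (1−p)^6
= 924 · 0.00087046 · 0.10886 = 0.087557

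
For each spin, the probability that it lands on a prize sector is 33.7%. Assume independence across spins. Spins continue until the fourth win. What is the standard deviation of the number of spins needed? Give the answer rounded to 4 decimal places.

Y = total spins until the fourth success; negative binomial with r=4, p=0.337.
SD(Y) = √[r(1−p)/p²] = √(23.351443) = 4.832333

4.8323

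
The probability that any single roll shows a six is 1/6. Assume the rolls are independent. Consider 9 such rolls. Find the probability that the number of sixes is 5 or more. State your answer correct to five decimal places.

0.00895

X ~ Binomial(9, 0.166667); P(X ≥ 5) = Σ C(9,k) p^k (1−p)^(9−k) over k:
  k=5: C(9,5)·0.166667^5·0.833333^4 = 0.0078143
  k=6: C(9,6)·0.166667^6·0.833333^3 = 0.0010419
  k=7: C(9,7)·0.166667^7·0.833333^2 = 0.0000893
  k=8: C(9,8)·0.166667^8·0.833333^1 = 0.0000045
  k=9: C(9,9)·0.166667^9·0.833333^0 = 0.0000001
Total = 0.0089501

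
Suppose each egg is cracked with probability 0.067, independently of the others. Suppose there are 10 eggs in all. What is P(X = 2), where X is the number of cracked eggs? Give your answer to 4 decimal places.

X ~ Binomial(n=10, p=0.067).
P(X=2) = C(10,2) · p^2 · (1−p)^8
= 45 · 0.004489 · 0.57419 = 0.115989

0.1160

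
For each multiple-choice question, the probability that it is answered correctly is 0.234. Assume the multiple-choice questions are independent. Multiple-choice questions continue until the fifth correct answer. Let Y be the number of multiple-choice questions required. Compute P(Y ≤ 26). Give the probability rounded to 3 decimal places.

0.762

Finishing within 26 multiple-choice questions ⇔ at least 5 successes in the first 26. With X ~ Binomial(26, 0.234), P(Y ≤ 26) = 1 − P(X ≤ 4).
  k=0: C(26,0)·0.234^0·0.766^26 = 0.00098
  k=1: C(26,1)·0.234^1·0.766^25 = 0.00776
  k=2: C(26,2)·0.234^2·0.766^24 = 0.02964
  k=3: C(26,3)·0.234^3·0.766^23 = 0.07242
  k=4: C(26,4)·0.234^4·0.766^22 = 0.12721
1 − 0.23801 = 0.76199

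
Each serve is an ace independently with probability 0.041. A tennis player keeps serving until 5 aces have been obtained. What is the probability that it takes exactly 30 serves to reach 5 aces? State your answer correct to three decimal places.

0.001

Y = trial on which the fifth success occurs; negative binomial, r=5, p=0.041.
P(Y=30) = C(29,4) · p^5 · (1−p)^25
= 23751 · 1.1586e-07 · 0.35113 = 0.00097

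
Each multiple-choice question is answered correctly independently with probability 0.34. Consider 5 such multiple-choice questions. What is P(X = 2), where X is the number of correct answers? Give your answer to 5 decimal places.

X ~ Binomial(n=5, p=0.34).
P(X=2) = C(5,2) · p^2 · (1−p)^3
= 10 · 0.1156 · 0.2875 = 0.3323454

0.33235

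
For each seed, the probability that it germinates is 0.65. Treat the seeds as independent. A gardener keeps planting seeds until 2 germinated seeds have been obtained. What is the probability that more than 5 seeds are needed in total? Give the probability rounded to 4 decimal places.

0.0540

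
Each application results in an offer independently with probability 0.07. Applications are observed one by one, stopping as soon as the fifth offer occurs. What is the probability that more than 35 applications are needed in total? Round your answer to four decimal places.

0.9052

Needing more than 35 applications ⇔ fewer than 5 successes in the first 35. With X ~ Binomial(35, 0.07), P(Y > 35) = P(X ≤ 4).
  k=0: C(35,0)·0.07^0·0.93^35 = 0.078868
  k=1: C(35,1)·0.07^1·0.93^34 = 0.207772
  k=2: C(35,2)·0.07^2·0.93^33 = 0.265858
  k=3: C(35,3)·0.07^3·0.93^32 = 0.220119
  k=4: C(35,4)·0.07^4·0.93^31 = 0.132545
P(X ≤ 4) = 0.905163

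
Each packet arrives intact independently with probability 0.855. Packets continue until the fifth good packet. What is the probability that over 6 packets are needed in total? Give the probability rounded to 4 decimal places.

0.2118

Needing more than 6 packets ⇔ fewer than 5 successes in the first 6. With X ~ Binomial(6, 0.855), P(Y > 6) = P(X ≤ 4).
  k=0: C(6,0)·0.855^0·0.145^6 = 0.000009
  k=1: C(6,1)·0.855^1·0.145^5 = 0.000329
  k=2: C(6,2)·0.855^2·0.145^4 = 0.004847
  k=3: C(6,3)·0.855^3·0.145^3 = 0.038109
  k=4: C(6,4)·0.855^4·0.145^2 = 0.168536
P(X ≤ 4) = 0.211830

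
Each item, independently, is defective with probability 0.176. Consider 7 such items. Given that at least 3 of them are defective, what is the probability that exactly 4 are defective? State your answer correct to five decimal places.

0.17184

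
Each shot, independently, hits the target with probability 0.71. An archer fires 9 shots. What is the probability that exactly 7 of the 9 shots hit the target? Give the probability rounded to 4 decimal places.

0.2754

X ~ Binomial(n=9, p=0.71).
P(X=7) = C(9,7) · p^7 · (1−p)^2
= 36 · 0.090951 · 0.0841 = 0.275364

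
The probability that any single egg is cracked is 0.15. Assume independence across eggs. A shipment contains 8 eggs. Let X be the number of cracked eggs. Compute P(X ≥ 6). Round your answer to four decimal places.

0.0002

X ~ Binomial(8, 0.15); P(X ≥ 6) = Σ C(8,k) p^k (1−p)^(8−k) over k:
  k=6: C(8,6)·0.15^6·0.85^2 = 0.000230
  k=7: C(8,7)·0.15^7·0.85^1 = 0.000012
  k=8: C(8,8)·0.15^8·0.85^0 = 0.000000
Total = 0.000242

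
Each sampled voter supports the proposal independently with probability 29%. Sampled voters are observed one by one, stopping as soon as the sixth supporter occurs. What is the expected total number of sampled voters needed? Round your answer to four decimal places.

Y = total sampled voters until the sixth success; negative binomial with r=6, p=0.29.
E[Y] = r / p = 6 / 0.29 = 20.689655

20.6897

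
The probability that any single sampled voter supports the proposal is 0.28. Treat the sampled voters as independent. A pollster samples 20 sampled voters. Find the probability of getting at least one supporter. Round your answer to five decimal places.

0.99860

P(at least one) = 1 − P(none) = 1 − (1 − 0.28)^20
= 1 − 0.0014017 = 0.9985983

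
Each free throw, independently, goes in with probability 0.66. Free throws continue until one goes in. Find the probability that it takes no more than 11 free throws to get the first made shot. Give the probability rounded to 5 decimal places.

0.99999

Y = number of free throws to the first success; geometric, p = 0.66.
P(Y ≤ 11) = 1 − (1−p)^11 = 1 − 0.0000070 = 0.9999930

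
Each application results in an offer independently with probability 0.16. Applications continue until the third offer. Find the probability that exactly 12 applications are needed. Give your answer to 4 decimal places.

0.0469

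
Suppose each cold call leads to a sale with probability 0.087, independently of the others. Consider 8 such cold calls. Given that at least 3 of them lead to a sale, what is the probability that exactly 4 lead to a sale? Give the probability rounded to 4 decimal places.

X ~ Binomial(8, 0.087). Want P(X=4 | X≥3) = P(X=4) / P(X≥3).
P(X=4) = C(8,4)·0.087^4·0.913^4 = 0.002786
P(X≥3) = 1 − 0.482799 − 0.368048 − 0.122750 = 0.026403
Ratio = 0.002786 / 0.026403 = 0.105537

0.1055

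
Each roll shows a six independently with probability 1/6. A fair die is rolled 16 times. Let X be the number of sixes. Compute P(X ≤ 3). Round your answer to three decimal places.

0.729

X ~ Binomial(16, 0.166667); P(X ≤ 3) = Σ C(16,k) p^k (1−p)^(16−k) over k:
  k=0: C(16,0)·0.166667^0·0.833333^16 = 0.05409
  k=1: C(16,1)·0.166667^1·0.833333^15 = 0.17308
  k=2: C(16,2)·0.166667^2·0.833333^14 = 0.25962
  k=3: C(16,3)·0.166667^3·0.833333^13 = 0.24231
Total = 0.72910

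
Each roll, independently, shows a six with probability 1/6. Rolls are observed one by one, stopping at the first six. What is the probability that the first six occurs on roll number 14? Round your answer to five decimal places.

0.01558

Geometric (trials to first success), p = 0.166667.
P(Y = 14) = (1−p)^13 · p = 0.093464 · 0.166667 = 0.0155773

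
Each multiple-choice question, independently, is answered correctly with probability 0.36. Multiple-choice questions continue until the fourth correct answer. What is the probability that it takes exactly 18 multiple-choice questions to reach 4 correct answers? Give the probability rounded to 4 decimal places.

Y = trial on which the fourth success occurs; negative binomial, r=4, p=0.36.
P(Y=18) = C(17,3) · p^4 · (1−p)^14
= 680 · 0.016796 · 0.0019343 = 0.022092

0.0221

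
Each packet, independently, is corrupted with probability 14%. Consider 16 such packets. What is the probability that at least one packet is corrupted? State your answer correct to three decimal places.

P(at least one) = 1 − P(none) = 1 − (1 − 0.14)^16
= 1 − 0.08953 = 0.91047

0.910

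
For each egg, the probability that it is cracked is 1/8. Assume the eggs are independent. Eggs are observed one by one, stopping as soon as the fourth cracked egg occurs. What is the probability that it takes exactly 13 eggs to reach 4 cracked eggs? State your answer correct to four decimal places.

0.0161

Y = trial on which the fourth success occurs; negative binomial, r=4, p=0.125.
P(Y=13) = C(12,3) · p^4 · (1−p)^9
= 220 · 0.00024414 · 0.30066 = 0.016149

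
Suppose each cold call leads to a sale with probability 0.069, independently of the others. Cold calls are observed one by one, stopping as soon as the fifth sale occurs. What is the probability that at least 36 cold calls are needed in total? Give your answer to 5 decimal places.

0.90953

Needing more than 35 cold calls ⇔ fewer than 5 successes in the first 35. With X ~ Binomial(35, 0.069), P(Y > 35) = P(X ≤ 4).
  k=0: C(35,0)·0.069^0·0.931^35 = 0.0818915
  k=1: C(35,1)·0.069^1·0.931^34 = 0.2124253
  k=2: C(35,2)·0.069^2·0.931^33 = 0.2676422
  k=3: C(35,3)·0.069^3·0.931^32 = 0.2181960
  k=4: C(35,4)·0.069^4·0.931^31 = 0.1293708
P(X ≤ 4) = 0.9095258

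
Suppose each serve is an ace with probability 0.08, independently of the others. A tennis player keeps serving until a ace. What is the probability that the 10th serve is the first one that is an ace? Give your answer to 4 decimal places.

Geometric (trials to first success), p = 0.08.
P(Y = 10) = (1−p)^9 · p = 0.47216 · 0.08 = 0.037773

0.0378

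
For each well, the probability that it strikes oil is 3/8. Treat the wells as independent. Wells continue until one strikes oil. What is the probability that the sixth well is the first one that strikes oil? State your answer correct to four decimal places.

Geometric (trials to first success), p = 0.375.
P(Y = 6) = (1−p)^5 · p = 0.095367 · 0.375 = 0.035763

0.0358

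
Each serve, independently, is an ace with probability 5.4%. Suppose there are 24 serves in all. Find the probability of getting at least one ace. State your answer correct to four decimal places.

P(at least one) = 1 − P(none) = 1 − (1 − 0.054)^24
= 1 − 0.263868 = 0.736132

0.7361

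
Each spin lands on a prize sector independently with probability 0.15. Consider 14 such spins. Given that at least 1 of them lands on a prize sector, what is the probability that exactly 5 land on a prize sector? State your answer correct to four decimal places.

X ~ Binomial(14, 0.15). Want P(X=5 | X≥1) = P(X=5) / P(X≥1).
P(X=5) = C(14,5)·0.15^5·0.85^9 = 0.035212
P(X≥1) = 1 − 0.102770 = 0.897230
Ratio = 0.035212 / 0.897230 = 0.039245

0.0392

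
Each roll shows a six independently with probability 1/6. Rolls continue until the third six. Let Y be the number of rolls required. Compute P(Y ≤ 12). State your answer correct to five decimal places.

0.32257

Finishing within 12 rolls ⇔ at least 3 successes in the first 12. With X ~ Binomial(12, 0.166667), P(Y ≤ 12) = 1 − P(X ≤ 2).
  k=0: C(12,0)·0.166667^0·0.833333^12 = 0.1121567
  k=1: C(12,1)·0.166667^1·0.833333^11 = 0.2691760
  k=2: C(12,2)·0.166667^2·0.833333^10 = 0.2960936
1 − 0.6774262 = 0.3225738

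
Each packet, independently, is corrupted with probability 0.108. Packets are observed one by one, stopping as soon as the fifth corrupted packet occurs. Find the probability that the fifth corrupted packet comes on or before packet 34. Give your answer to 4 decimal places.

0.3034

Finishing within 34 packets ⇔ at least 5 successes in the first 34. With X ~ Binomial(34, 0.108), P(Y ≤ 34) = 1 − P(X ≤ 4).
  k=0: C(34,0)·0.108^0·0.892^34 = 0.020531
  k=1: C(34,1)·0.108^1·0.892^33 = 0.084517
  k=2: C(34,2)·0.108^2·0.892^32 = 0.168844
  k=3: C(34,3)·0.108^3·0.892^31 = 0.218059
  k=4: C(34,4)·0.108^4·0.892^30 = 0.204613
1 − 0.696564 = 0.303436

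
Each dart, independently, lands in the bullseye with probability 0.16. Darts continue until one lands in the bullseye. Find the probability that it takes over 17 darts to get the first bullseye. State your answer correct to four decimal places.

Y = number of darts to the first success; geometric, p = 0.16.
P(Y > 17) = P(first 17 all fail) = (1−p)^17 = 0.051612

0.0516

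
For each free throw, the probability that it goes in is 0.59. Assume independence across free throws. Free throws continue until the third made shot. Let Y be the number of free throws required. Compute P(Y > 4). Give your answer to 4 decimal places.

0.5420

Needing more than 4 free throws ⇔ fewer than 3 successes in the first 4. With X ~ Binomial(4, 0.59), P(Y > 4) = P(X ≤ 2).
  k=0: C(4,0)·0.59^0·0.41^4 = 0.028258
  k=1: C(4,1)·0.59^1·0.41^3 = 0.162654
  k=2: C(4,2)·0.59^2·0.41^2 = 0.351094
P(X ≤ 2) = 0.542005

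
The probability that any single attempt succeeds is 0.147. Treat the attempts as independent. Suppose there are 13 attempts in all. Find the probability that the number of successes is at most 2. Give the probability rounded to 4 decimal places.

0.7033

X ~ Binomial(13, 0.147); P(X ≤ 2) = Σ C(13,k) p^k (1−p)^(13−k) over k:
  k=0: C(13,0)·0.147^0·0.853^13 = 0.126572
  k=1: C(13,1)·0.147^1·0.853^12 = 0.283563
  k=2: C(13,2)·0.147^2·0.853^11 = 0.293203
Total = 0.703338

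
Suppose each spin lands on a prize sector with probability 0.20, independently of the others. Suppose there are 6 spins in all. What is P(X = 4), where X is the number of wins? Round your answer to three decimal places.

0.015

X ~ Binomial(n=6, p=0.20).
P(X=4) = C(6,4) · p^4 · (1−p)^2
= 15 · 0.0016 · 0.64 = 0.01536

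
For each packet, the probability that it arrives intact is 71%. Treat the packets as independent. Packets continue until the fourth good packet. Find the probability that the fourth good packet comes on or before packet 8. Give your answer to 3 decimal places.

Finishing within 8 packets ⇔ at least 4 successes in the first 8. With X ~ Binomial(8, 0.71), P(Y ≤ 8) = 1 − P(X ≤ 3).
  k=0: C(8,0)·0.71^0·0.29^8 = 0.00005
  k=1: C(8,1)·0.71^1·0.29^7 = 0.00098
  k=2: C(8,2)·0.71^2·0.29^6 = 0.00840
  k=3: C(8,3)·0.71^3·0.29^5 = 0.04111
1 − 0.05054 = 0.94946

0.949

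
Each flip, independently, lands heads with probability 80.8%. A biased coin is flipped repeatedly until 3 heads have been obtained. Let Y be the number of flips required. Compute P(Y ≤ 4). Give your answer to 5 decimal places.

0.83136

Finishing within 4 flips ⇔ at least 3 successes in the first 4. With X ~ Binomial(4, 0.808), P(Y ≤ 4) = 1 − P(X ≤ 2).
  k=0: C(4,0)·0.808^0·0.192^4 = 0.0013590
  k=1: C(4,1)·0.808^1·0.192^3 = 0.0228757
  k=2: C(4,2)·0.808^2·0.192^2 = 0.1444031
1 − 0.1686378 = 0.8313622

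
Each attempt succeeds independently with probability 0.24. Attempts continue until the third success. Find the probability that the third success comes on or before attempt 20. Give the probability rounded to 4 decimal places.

0.8915

Finishing within 20 attempts ⇔ at least 3 successes in the first 20. With X ~ Binomial(20, 0.24), P(Y ≤ 20) = 1 − P(X ≤ 2).
  k=0: C(20,0)·0.24^0·0.76^20 = 0.004133
  k=1: C(20,1)·0.24^1·0.76^19 = 0.026104
  k=2: C(20,2)·0.24^2·0.76^18 = 0.078311
1 − 0.108547 = 0.891453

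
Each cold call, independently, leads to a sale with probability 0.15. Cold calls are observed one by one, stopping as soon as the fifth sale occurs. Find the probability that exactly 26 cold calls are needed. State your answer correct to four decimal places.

0.0316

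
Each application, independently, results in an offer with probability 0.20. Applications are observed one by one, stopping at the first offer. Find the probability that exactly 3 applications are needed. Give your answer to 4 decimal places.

Geometric (trials to first success), p = 0.20.
P(Y = 3) = (1−p)^2 · p = 0.64 · 0.20 = 0.128000

0.1280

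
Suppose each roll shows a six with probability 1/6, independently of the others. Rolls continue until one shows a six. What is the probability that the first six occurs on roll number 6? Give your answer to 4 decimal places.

Geometric (trials to first success), p = 0.166667.
P(Y = 6) = (1−p)^5 · p = 0.40188 · 0.166667 = 0.066980

0.0670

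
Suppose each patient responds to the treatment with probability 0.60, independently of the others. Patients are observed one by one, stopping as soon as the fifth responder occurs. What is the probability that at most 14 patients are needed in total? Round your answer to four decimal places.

Finishing within 14 patients ⇔ at least 5 successes in the first 14. With X ~ Binomial(14, 0.60), P(Y ≤ 14) = 1 − P(X ≤ 4).
  k=0: C(14,0)·0.60^0·0.40^14 = 0.000003
  k=1: C(14,1)·0.60^1·0.40^13 = 0.000056
  k=2: C(14,2)·0.60^2·0.40^12 = 0.000550
  k=3: C(14,3)·0.60^3·0.40^11 = 0.003298
  k=4: C(14,4)·0.60^4·0.40^10 = 0.013603
1 − 0.017510 = 0.982490

0.9825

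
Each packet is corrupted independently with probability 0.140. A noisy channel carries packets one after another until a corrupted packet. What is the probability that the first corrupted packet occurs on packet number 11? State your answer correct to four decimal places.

Geometric (trials to first success), p = 0.14.
P(Y = 11) = (1−p)^10 · p = 0.2213 · 0.14 = 0.030982

0.0310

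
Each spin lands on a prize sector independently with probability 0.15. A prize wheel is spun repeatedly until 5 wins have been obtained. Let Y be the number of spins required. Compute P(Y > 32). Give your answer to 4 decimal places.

0.4644

Needing more than 32 spins ⇔ fewer than 5 successes in the first 32. With X ~ Binomial(32, 0.15), P(Y > 32) = P(X ≤ 4).
  k=0: C(32,0)·0.15^0·0.85^32 = 0.005513
  k=1: C(32,1)·0.15^1·0.85^31 = 0.031133
  k=2: C(32,2)·0.15^2·0.85^30 = 0.085159
  k=3: C(32,3)·0.15^3·0.85^29 = 0.150281
  k=4: C(32,4)·0.15^4·0.85^28 = 0.192271
P(X ≤ 4) = 0.464358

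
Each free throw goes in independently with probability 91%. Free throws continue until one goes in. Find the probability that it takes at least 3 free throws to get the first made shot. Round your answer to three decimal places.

0.008

Y = number of free throws to the first success; geometric, p = 0.91.
P(Y > 2) = P(first 2 all fail) = (1−p)^2 = 0.00810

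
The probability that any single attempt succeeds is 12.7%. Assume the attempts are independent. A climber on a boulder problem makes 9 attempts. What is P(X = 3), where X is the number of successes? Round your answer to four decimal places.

0.0762

X ~ Binomial(n=9, p=0.127).
P(X=3) = C(9,3) · p^3 · (1−p)^6
= 84 · 0.0020484 · 0.44268 = 0.076169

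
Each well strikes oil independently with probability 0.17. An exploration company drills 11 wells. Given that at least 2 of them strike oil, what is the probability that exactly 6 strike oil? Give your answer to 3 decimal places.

0.008

X ~ Binomial(11, 0.17). Want P(X=6 | X≥2) = P(X=6) / P(X≥2).
P(X=6) = C(11,6)·0.17^6·0.83^5 = 0.00439
P(X≥2) = 1 − 0.12878 − 0.29015 = 0.58107
Ratio = 0.00439 / 0.58107 = 0.00756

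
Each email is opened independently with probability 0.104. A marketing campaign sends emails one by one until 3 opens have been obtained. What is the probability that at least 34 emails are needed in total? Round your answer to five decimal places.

Needing more than 33 emails ⇔ fewer than 3 successes in the first 33. With X ~ Binomial(33, 0.104), P(Y > 33) = P(X ≤ 2).
  k=0: C(33,0)·0.104^0·0.896^33 = 0.0266787
  k=1: C(33,1)·0.104^1·0.896^32 = 0.1021889
  k=2: C(33,2)·0.104^2·0.896^31 = 0.1897793
P(X ≤ 2) = 0.3186469

0.31865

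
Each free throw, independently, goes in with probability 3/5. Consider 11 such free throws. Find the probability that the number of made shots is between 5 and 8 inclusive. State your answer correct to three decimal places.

0.782

X ~ Binomial(11, 0.60); P(5 ≤ X ≤ 8) = Σ C(11,k) p^k (1−p)^(11−k) over k:
  k=5: C(11,5)·0.60^5·0.40^6 = 0.14715
  k=6: C(11,6)·0.60^6·0.40^5 = 0.22072
  k=7: C(11,7)·0.60^7·0.40^4 = 0.23649
  k=8: C(11,8)·0.60^8·0.40^3 = 0.17737
Total = 0.78173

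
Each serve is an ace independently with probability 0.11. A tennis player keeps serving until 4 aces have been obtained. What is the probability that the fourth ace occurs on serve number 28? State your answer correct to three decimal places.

Y = trial on which the fourth success occurs; negative binomial, r=4, p=0.11.
P(Y=28) = C(27,3) · p^4 · (1−p)^24
= 2925 · 0.00014641 · 0.061004 = 0.02613

0.026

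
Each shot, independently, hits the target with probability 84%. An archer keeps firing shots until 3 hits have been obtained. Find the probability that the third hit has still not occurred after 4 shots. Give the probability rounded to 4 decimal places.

Needing more than 4 shots ⇔ fewer than 3 successes in the first 4. With X ~ Binomial(4, 0.84), P(Y > 4) = P(X ≤ 2).
  k=0: C(4,0)·0.84^0·0.16^4 = 0.000655
  k=1: C(4,1)·0.84^1·0.16^3 = 0.013763
  k=2: C(4,2)·0.84^2·0.16^2 = 0.108380
P(X ≤ 2) = 0.122798

0.1228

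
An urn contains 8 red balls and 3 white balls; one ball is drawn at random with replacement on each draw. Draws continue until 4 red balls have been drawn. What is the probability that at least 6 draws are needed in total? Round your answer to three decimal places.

0.415

Needing more than 5 draws ⇔ fewer than 4 successes in the first 5. With X ~ Binomial(5, 0.727273), P(Y > 5) = P(X ≤ 3).
  k=0: C(5,0)·0.727273^0·0.272727^5 = 0.00151
  k=1: C(5,1)·0.727273^1·0.272727^4 = 0.02012
  k=2: C(5,2)·0.727273^2·0.272727^3 = 0.10730
  k=3: C(5,3)·0.727273^3·0.272727^2 = 0.28612
P(X ≤ 3) = 0.41504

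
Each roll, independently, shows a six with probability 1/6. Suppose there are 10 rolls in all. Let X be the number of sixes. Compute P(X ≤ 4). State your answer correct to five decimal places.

X ~ Binomial(10, 0.166667); P(X ≤ 4) = Σ C(10,k) p^k (1−p)^(10−k) over k:
  k=0: C(10,0)·0.166667^0·0.833333^10 = 0.1615056
  k=1: C(10,1)·0.166667^1·0.833333^9 = 0.3230112
  k=2: C(10,2)·0.166667^2·0.833333^8 = 0.2907100
  k=3: C(10,3)·0.166667^3·0.833333^7 = 0.1550454
  k=4: C(10,4)·0.166667^4·0.833333^6 = 0.0542659
Total = 0.9845380

0.98454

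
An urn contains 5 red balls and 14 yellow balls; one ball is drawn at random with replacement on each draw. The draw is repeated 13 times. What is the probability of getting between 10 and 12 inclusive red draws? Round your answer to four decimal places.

X ~ Binomial(13, 0.263158); P(10 ≤ X ≤ 12) = Σ C(13,k) p^k (1−p)^(13−k) over k:
  k=10: C(13,10)·0.263158^10·0.736842^3 = 0.000182
  k=11: C(13,11)·0.263158^11·0.736842^2 = 0.000018
  k=12: C(13,12)·0.263158^12·0.736842^1 = 0.000001
Total = 0.000201

0.0002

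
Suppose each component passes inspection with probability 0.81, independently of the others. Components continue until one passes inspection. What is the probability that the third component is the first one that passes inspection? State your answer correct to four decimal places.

0.0292

Geometric (trials to first success), p = 0.81.
P(Y = 3) = (1−p)^2 · p = 0.0361 · 0.81 = 0.029241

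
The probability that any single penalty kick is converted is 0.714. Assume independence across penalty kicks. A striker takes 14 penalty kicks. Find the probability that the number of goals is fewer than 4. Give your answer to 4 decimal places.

X ~ Binomial(14, 0.714); P(X ≤ 3) = Σ C(14,k) p^k (1−p)^(14−k) over k:
  k=0: C(14,0)·0.714^0·0.286^14 = 0.000000
  k=1: C(14,1)·0.714^1·0.286^13 = 0.000001
  k=2: C(14,2)·0.714^2·0.286^12 = 0.000014
  k=3: C(14,3)·0.714^3·0.286^11 = 0.000139
Total = 0.000154

0.0002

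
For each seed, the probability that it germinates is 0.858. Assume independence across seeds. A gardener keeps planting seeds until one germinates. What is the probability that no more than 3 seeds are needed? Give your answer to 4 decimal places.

0.9971

Y = number of seeds to the first success; geometric, p = 0.858.
P(Y ≤ 3) = 1 − (1−p)^3 = 1 − 0.002863 = 0.997137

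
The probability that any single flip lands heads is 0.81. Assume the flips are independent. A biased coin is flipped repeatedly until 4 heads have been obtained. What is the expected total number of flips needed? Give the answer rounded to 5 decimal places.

Y = total flips until the fourth success; negative binomial with r=4, p=0.81.
E[Y] = r / p = 4 / 0.81 = 4.9382716

4.93827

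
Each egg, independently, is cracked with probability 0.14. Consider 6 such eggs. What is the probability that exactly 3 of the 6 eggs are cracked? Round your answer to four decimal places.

X ~ Binomial(n=6, p=0.14).
P(X=3) = C(6,3) · p^3 · (1−p)^3
= 20 · 0.002744 · 0.63606 = 0.034907

0.0349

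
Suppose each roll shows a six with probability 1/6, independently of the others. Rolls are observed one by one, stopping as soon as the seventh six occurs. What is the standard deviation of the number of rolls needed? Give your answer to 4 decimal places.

Y = total rolls until the seventh success; negative binomial with r=7, p=0.166667.
SD(Y) = √[r(1−p)/p²] = √(210.000000) = 14.491377

14.4914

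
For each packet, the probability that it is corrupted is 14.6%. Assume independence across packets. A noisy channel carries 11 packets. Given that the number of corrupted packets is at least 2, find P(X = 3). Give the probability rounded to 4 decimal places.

X ~ Binomial(11, 0.146). Want P(X=3 | X≥2) = P(X=3) / P(X≥2).
P(X=3) = C(11,3)·0.146^3·0.854^8 = 0.145280
P(X≥2) = 1 − 0.176212 − 0.331378 = 0.492409
Ratio = 0.145280 / 0.492409 = 0.295039

0.2950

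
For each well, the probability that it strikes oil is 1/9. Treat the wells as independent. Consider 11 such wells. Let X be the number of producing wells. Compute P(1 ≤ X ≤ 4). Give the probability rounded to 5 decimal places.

X ~ Binomial(11, 0.111111); P(1 ≤ X ≤ 4) = Σ C(11,k) p^k (1−p)^(11−k) over k:
  k=1: C(11,1)·0.111111^1·0.888889^10 = 0.3763786
  k=2: C(11,2)·0.111111^2·0.888889^9 = 0.2352366
  k=3: C(11,3)·0.111111^3·0.888889^8 = 0.0882137
  k=4: C(11,4)·0.111111^4·0.888889^7 = 0.0220534
Total = 0.7218824

0.72188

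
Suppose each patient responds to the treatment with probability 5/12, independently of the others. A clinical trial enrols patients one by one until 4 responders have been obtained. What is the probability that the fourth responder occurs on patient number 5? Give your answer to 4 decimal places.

0.0703

Y = trial on which the fourth success occurs; negative binomial, r=4, p=0.416667.
P(Y=5) = C(4,3) · p^4 · (1−p)^1
= 4 · 0.030141 · 0.58333 = 0.070329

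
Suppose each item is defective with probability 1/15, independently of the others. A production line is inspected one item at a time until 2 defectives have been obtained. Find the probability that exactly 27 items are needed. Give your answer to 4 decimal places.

0.0206

Y = trial on which the second success occurs; negative binomial, r=2, p=0.066667.
P(Y=27) = C(26,1) · p^2 · (1−p)^25
= 26 · 0.0044444 · 0.1782 = 0.020593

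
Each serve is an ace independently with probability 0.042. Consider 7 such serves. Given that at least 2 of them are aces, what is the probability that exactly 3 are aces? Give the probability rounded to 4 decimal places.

X ~ Binomial(7, 0.042). Want P(X=3 | X≥2) = P(X=3) / P(X≥2).
P(X=3) = C(7,3)·0.042^3·0.958^4 = 0.002184
P(X≥2) = 1 − 0.740557 − 0.227269 = 0.032174
Ratio = 0.002184 / 0.032174 = 0.067885

0.0679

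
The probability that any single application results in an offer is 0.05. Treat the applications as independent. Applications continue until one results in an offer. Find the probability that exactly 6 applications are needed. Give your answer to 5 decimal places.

Geometric (trials to first success), p = 0.05.
P(Y = 6) = (1−p)^5 · p = 0.77378 · 0.05 = 0.0386890

0.03869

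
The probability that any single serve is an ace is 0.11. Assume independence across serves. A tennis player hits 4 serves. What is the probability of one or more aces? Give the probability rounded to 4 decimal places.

P(at least one) = 1 − P(none) = 1 − (1 − 0.11)^4
= 1 − 0.627422 = 0.372578

0.3726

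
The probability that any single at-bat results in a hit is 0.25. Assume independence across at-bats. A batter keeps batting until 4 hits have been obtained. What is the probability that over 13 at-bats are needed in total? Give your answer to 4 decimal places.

0.5843

Needing more than 13 at-bats ⇔ fewer than 4 successes in the first 13. With X ~ Binomial(13, 0.25), P(Y > 13) = P(X ≤ 3).
  k=0: C(13,0)·0.25^0·0.75^13 = 0.023757
  k=1: C(13,1)·0.25^1·0.75^12 = 0.102948
  k=2: C(13,2)·0.25^2·0.75^11 = 0.205896
  k=3: C(13,3)·0.25^3·0.75^10 = 0.251651
P(X ≤ 3) = 0.584253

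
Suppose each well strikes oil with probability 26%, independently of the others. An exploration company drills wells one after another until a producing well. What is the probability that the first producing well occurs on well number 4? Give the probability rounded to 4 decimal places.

Geometric (trials to first success), p = 0.26.
P(Y = 4) = (1−p)^3 · p = 0.40522 · 0.26 = 0.105358

0.1054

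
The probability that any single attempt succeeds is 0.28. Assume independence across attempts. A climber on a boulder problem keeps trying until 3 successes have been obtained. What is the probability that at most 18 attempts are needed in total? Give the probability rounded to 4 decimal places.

Finishing within 18 attempts ⇔ at least 3 successes in the first 18. With X ~ Binomial(18, 0.28), P(Y ≤ 18) = 1 − P(X ≤ 2).
  k=0: C(18,0)·0.28^0·0.72^18 = 0.002704
  k=1: C(18,1)·0.28^1·0.72^17 = 0.018927
  k=2: C(18,2)·0.28^2·0.72^16 = 0.062564
1 − 0.084195 = 0.915805

0.9158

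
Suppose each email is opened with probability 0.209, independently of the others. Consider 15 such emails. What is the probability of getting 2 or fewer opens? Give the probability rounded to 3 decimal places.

X ~ Binomial(15, 0.209); P(X ≤ 2) = Σ C(15,k) p^k (1−p)^(15−k) over k:
  k=0: C(15,0)·0.209^0·0.791^15 = 0.02969
  k=1: C(15,1)·0.209^1·0.791^14 = 0.11768
  k=2: C(15,2)·0.209^2·0.791^13 = 0.21766
Total = 0.36503

0.365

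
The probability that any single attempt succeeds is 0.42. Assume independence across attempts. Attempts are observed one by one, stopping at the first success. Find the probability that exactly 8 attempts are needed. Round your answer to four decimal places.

Geometric (trials to first success), p = 0.42.
P(Y = 8) = (1−p)^7 · p = 0.02208 · 0.42 = 0.009274

0.0093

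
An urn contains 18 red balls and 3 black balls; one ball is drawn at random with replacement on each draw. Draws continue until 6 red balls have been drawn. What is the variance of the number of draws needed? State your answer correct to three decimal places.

1.167

Y = total draws until the sixth success; negative binomial with r=6, p=0.857143.
Var(Y) = r(1−p)/p² = 6·0.142857 / 0.857143² = 1.16667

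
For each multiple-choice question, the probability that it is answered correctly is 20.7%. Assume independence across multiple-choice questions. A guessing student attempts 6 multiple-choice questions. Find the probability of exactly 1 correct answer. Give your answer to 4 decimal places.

X ~ Binomial(n=6, p=0.207).
P(X=1) = C(6,1) · p^1 · (1−p)^5
= 6 · 0.207 · 0.31359 = 0.389482

0.3895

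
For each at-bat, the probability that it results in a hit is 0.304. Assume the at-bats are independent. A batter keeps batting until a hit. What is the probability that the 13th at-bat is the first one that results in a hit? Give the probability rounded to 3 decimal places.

0.004

Geometric (trials to first success), p = 0.304.
P(Y = 13) = (1−p)^12 · p = 0.012921 · 0.304 = 0.00393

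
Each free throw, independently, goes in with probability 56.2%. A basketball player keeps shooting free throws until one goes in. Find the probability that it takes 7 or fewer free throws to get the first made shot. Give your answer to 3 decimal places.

0.997

Y = number of free throws to the first success; geometric, p = 0.562.
P(Y ≤ 7) = 1 − (1−p)^7 = 1 − 0.00309 = 0.99691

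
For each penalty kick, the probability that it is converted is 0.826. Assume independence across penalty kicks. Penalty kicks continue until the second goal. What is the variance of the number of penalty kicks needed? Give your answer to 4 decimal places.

0.5101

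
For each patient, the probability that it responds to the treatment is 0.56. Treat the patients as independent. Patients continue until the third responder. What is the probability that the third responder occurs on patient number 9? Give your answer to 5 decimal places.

0.03568

Y = trial on which the third success occurs; negative binomial, r=3, p=0.56.
P(Y=9) = C(8,2) · p^3 · (1−p)^6
= 28 · 0.17562 · 0.0072563 = 0.0356811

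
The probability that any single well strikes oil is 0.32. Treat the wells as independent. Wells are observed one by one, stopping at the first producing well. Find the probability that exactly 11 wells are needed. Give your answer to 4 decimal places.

Geometric (trials to first success), p = 0.32.
P(Y = 11) = (1−p)^10 · p = 0.021139 · 0.32 = 0.006765

0.0068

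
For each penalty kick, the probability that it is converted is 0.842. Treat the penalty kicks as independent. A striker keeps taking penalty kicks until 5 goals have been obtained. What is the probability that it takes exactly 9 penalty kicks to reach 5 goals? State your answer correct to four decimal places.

Y = trial on which the fifth success occurs; negative binomial, r=5, p=0.842.
P(Y=9) = C(8,4) · p^5 · (1−p)^4
= 70 · 0.42321 · 0.0006232 = 0.018462

0.0185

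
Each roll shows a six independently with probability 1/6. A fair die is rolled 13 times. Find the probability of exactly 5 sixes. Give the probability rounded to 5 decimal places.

0.03849

X ~ Binomial(n=13, p=0.166667).
P(X=5) = C(13,5) · p^5 · (1−p)^8
= 1287 · 0.0001286 · 0.23257 = 0.0384922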